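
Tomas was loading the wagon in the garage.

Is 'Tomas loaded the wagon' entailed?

'was loading' is progressive; for an accomplishment like 'load the wagon', it doesn't entail completion.

no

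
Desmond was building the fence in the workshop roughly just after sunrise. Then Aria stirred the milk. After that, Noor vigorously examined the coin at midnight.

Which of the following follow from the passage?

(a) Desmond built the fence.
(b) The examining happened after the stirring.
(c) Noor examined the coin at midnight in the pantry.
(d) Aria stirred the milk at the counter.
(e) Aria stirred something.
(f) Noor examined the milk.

(b), (e)

(a) Not entailed — 'was building' is progressive on an accomplishment; it does not entail the completed 'built'.
(b) Entailed — the narrative places the stirring before the examining.
(c) Not entailed — 'in the pantry' adds information not in the original event.
(d) Not entailed — 'at the counter' adds information not in the original event.
(e) Entailed — the original entails any weakening of itself; this just generalizes the patient.
(f) Not entailed — Noor examined the coin, not the milk; the milk belongs to the stirring event.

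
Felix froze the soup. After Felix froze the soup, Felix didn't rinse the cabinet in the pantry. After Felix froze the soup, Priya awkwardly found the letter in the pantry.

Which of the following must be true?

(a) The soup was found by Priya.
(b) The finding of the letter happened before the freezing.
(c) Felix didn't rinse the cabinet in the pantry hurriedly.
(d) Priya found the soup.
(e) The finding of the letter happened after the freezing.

(c), (e)

(a) Not entailed — Priya found the letter, not the soup; the soup belongs to the freezing event.
(b) Not entailed — the narrative places the freezing before the finding, not after.
(c) Entailed — under negation, adding a further restriction is entailed: if no such rinsing event occurred, none occurred hurriedly either.
(d) Not entailed — Priya found the letter, not the soup; the soup belongs to the freezing event.
(e) Entailed — the narrative places the freezing before the finding.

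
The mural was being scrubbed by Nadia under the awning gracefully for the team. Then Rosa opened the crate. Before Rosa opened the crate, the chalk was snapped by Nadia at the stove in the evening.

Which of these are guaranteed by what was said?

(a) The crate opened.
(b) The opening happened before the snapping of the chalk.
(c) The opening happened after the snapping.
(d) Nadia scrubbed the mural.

(a), (c), (d)

(a) Entailed — 'Rosa opened the crate' is causative; it entails the inchoative 'the crate opened'.
(b) Not entailed — the narrative places the snapping before the opening, not after.
(c) Entailed — the narrative places the snapping before the opening.
(d) Entailed — 'scrub' is an activity; 'was scrubbing' entails that some scrubbing happened, so 'scrubbed' holds.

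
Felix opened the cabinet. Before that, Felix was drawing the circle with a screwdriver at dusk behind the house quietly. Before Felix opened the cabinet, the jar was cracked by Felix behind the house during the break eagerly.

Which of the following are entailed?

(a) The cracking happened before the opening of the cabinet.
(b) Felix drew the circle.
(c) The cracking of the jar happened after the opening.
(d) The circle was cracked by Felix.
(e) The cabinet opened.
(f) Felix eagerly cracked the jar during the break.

(a), (e), (f)

(a) Entailed — the narrative places the cracking before the opening.
(b) Not entailed — 'was drawing' is progressive on an accomplishment; it does not entail the completed 'drew'.
(c) Not entailed — the narrative places the cracking before the opening, not after.
(d) Not entailed — Felix cracked the jar, not the circle; the circle belongs to the drawing event.
(e) Entailed — 'Felix opened the cabinet' is causative; it entails the inchoative 'the cabinet opened'.
(f) Entailed — dropping 'behind the house' leaves a sub-description the original still satisfies.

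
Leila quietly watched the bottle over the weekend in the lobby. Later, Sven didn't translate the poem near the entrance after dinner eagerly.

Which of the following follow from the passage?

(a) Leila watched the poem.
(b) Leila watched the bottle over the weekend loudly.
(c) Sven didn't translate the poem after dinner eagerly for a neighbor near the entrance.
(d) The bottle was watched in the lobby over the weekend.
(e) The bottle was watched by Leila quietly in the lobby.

(a) Not entailed — Leila watched the bottle, not the poem; the poem belongs to the translating event.
(b) Not entailed — 'loudly' adds a manner not in (and inconsistent with) the original.
(c) Entailed — under negation, adding a further restriction is entailed: if no such translating event occurred, none occurred for a neighbor either.
(d) Entailed — dropping 'quietly' and generalizing the agent leaves a sub-description the original still satisfies.
(e) Entailed — this follows by dropping conjuncts from the watching event's description.

(c), (d), (e)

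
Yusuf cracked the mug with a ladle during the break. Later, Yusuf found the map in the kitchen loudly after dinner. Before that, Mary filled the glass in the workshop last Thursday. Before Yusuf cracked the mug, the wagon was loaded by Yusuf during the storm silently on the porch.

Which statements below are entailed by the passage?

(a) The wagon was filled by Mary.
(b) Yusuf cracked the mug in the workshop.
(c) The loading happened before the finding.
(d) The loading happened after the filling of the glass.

(c)

(a) Not entailed — Mary filled the glass, not the wagon; the wagon belongs to the loading event.
(b) Not entailed — 'in the workshop' adds information not in the original event.
(c) Entailed — the narrative places the loading before the finding.
(d) Not entailed — the narrative doesn't order the filling relative to the loading.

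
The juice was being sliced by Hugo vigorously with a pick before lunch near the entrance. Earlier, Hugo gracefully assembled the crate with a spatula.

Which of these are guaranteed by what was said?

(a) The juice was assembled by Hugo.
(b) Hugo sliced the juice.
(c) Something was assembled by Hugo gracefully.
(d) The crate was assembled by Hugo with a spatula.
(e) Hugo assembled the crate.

(a) Not entailed — Hugo assembled the crate, not the juice; the juice belongs to the slicing event.
(b) Not entailed — 'was slicing' is progressive on an accomplishment; it does not entail the completed 'sliced'.
(c) Entailed — this follows by dropping conjuncts from the assembling event's description.
(d) Entailed — dropping 'gracefully' leaves a sub-description the original still satisfies.
(e) Entailed — dropping 'with a spatula', 'gracefully' leaves a sub-description the original still satisfies.

(c), (d), (e)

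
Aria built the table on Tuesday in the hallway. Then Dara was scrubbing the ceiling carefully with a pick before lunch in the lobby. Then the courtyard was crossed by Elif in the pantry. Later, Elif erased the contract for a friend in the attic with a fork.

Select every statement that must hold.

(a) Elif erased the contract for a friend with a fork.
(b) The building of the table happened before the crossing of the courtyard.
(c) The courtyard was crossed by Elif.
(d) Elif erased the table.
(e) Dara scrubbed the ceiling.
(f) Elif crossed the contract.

(a), (b), (c), (e)

(a) Entailed — this follows by dropping conjuncts from the erasing event's description.
(b) Entailed — the narrative places the building before the crossing.
(c) Entailed — dropping 'in the pantry' leaves a sub-description the original still satisfies.
(d) Not entailed — Elif erased the contract, not the table; the table belongs to the building event.
(e) Entailed — 'scrub' is an activity; 'was scrubbing' entails that some scrubbing happened, so 'scrubbed' holds.
(f) Not entailed — Elif crossed the courtyard, not the contract; the contract belongs to the erasing event.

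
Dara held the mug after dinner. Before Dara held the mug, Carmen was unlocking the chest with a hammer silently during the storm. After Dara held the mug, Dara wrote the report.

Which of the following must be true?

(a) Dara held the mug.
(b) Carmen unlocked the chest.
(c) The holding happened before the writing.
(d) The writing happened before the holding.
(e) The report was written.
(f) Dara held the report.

(a) Entailed — this follows by dropping conjuncts from the holding event's description.
(b) Not entailed — 'was unlocking' is progressive on an accomplishment; it does not entail the completed 'unlocked'.
(c) Entailed — the narrative places the holding before the writing.
(d) Not entailed — the narrative places the holding before the writing, not after.
(e) Entailed — every conjunct here is already in the original writing event.
(f) Not entailed — Dara held the mug, not the report; the report belongs to the writing event.

(a), (c), (e)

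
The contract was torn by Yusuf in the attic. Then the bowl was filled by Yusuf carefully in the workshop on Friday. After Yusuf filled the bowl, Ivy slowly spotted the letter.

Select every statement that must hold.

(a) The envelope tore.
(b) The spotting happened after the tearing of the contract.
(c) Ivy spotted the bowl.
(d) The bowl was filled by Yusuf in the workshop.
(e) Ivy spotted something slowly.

(a) Not entailed — the contract is what tore, not the envelope.
(b) Entailed — the narrative places the tearing before the spotting.
(c) Not entailed — Ivy spotted the letter, not the bowl; the bowl belongs to the filling event.
(d) Entailed — every conjunct here is already in the original filling event.
(e) Entailed — this follows by dropping conjuncts from the spotting event's description.

(b), (d), (e)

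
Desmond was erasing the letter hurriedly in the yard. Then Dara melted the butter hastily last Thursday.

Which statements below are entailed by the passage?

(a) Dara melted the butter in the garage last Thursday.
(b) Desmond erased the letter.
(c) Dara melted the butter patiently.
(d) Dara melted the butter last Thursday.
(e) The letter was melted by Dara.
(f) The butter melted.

(a) Not entailed — 'in the garage' adds information not in the original event.
(b) Not entailed — 'was erasing' is progressive on an accomplishment; it does not entail the completed 'erased'.
(c) Not entailed — 'patiently' adds a manner not in (and inconsistent with) the original.
(d) Entailed — dropping 'hastily' leaves a sub-description the original still satisfies.
(e) Not entailed — Dara melted the butter, not the letter; the letter belongs to the erasing event.
(f) Entailed — 'Dara melted the butter' is causative; it entails the inchoative 'the butter melted'.

(d), (f)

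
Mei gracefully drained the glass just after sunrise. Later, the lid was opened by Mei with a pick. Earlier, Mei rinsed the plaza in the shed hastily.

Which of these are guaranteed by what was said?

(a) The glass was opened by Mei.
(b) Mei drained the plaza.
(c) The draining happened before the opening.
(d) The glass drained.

(a) Not entailed — Mei opened the lid, not the glass; the glass belongs to the draining event.
(b) Not entailed — Mei drained the glass, not the plaza; the plaza belongs to the rinsing event.
(c) Entailed — the narrative places the draining before the opening.
(d) Entailed — 'Mei drained the glass' is causative; it entails the inchoative 'the glass drained'.

(c), (d)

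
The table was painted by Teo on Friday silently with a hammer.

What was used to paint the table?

a hammer

'with a hammer' marks the instrument of the painting event.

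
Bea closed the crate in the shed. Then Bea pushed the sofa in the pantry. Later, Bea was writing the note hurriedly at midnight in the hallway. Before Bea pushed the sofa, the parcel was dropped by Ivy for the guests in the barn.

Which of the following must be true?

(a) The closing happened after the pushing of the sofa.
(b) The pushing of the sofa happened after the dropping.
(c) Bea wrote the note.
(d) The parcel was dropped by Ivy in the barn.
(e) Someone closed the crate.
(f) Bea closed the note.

(b), (d), (e)

(a) Not entailed — the narrative places the closing before the pushing, not after.
(b) Entailed — the narrative places the dropping before the pushing.
(c) Not entailed — 'was writing' is progressive on an accomplishment; it does not entail the completed 'wrote'.
(d) Entailed — every conjunct here is already in the original dropping event.
(e) Entailed — the original entails any weakening of itself; this just drops 'in the shed' and generalizes the agent.
(f) Not entailed — Bea closed the crate, not the note; the note belongs to the writing event.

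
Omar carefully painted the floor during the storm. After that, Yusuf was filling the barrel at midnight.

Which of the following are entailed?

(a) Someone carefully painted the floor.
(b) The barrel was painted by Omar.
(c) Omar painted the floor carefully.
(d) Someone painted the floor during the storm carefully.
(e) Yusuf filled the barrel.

(a), (c), (d)

(a) Entailed — dropping 'during the storm' and generalizing the agent leaves a sub-description the original still satisfies.
(b) Not entailed — Omar painted the floor, not the barrel; the barrel belongs to the filling event.
(c) Entailed — every conjunct here is already in the original painting event.
(d) Entailed — every conjunct here is already in the original painting event.
(e) Not entailed — 'was filling' is progressive on an accomplishment; it does not entail the completed 'filled'.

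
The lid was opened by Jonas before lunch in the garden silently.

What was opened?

'the lid' marks the patient of the opening event.

the lid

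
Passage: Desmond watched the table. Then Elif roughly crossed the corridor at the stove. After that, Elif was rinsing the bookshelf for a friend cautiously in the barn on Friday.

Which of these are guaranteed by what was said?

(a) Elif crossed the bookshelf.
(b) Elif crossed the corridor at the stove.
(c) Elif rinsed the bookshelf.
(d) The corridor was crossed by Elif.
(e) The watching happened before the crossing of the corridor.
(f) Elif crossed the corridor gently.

(a) Not entailed — Elif crossed the corridor, not the bookshelf; the bookshelf belongs to the rinsing event.
(b) Entailed — dropping 'roughly' leaves a sub-description the original still satisfies.
(c) Entailed — 'rinse' is an activity; 'was rinsing' entails that some rinsing happened, so 'rinsed' holds.
(d) Entailed — this follows by dropping conjuncts from the crossing event's description.
(e) Entailed — the narrative places the watching before the crossing.
(f) Not entailed — 'gently' adds a manner not in (and inconsistent with) the original.

(b), (c), (d), (e)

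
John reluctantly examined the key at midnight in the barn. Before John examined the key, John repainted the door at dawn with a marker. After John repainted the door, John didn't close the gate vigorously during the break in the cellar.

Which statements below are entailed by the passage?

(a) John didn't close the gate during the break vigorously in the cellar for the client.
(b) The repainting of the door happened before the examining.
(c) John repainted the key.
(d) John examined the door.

(a), (b)

(a) Entailed — under negation, adding a further restriction is entailed: if no such closing event occurred, none occurred for the client either.
(b) Entailed — the narrative places the repainting before the examining.
(c) Not entailed — John repainted the door, not the key; the key belongs to the examining event.
(d) Not entailed — John examined the key, not the door; the door belongs to the repainting event.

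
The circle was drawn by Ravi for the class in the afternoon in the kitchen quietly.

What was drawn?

the circle

'the circle' marks the patient of the drawing event.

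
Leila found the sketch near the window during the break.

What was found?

'the sketch' marks the patient of the finding event.

the sketch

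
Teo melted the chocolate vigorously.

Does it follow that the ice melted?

Nothing is said about any ice; only the chocolate is affected.

no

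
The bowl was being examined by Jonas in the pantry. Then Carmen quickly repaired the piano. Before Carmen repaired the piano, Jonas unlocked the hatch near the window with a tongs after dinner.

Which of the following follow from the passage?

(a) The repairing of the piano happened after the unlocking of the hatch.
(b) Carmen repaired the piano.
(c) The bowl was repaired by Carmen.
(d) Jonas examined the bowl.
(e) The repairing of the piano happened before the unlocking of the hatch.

(a), (b), (d)

(a) Entailed — the narrative places the unlocking before the repairing.
(b) Entailed — every conjunct here is already in the original repairing event.
(c) Not entailed — Carmen repaired the piano, not the bowl; the bowl belongs to the examining event.
(d) Entailed — 'examine' is an activity; 'was examining' entails that some examining happened, so 'examined' holds.
(e) Not entailed — the narrative places the unlocking before the repairing, not after.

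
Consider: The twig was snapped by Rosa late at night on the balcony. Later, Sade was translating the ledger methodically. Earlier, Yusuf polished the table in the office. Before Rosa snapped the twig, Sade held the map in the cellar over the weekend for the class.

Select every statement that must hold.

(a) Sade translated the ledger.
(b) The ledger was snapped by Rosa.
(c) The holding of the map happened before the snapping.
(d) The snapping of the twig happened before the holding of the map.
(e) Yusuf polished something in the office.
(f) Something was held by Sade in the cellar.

(c), (e), (f)

(a) Not entailed — 'was translating' is progressive on an accomplishment; it does not entail the completed 'translated'.
(b) Not entailed — Rosa snapped the twig, not the ledger; the ledger belongs to the translating event.
(c) Entailed — the narrative places the holding before the snapping.
(d) Not entailed — the narrative places the holding before the snapping, not after.
(e) Entailed — this follows by dropping conjuncts from the polishing event's description.
(f) Entailed — this follows by dropping conjuncts from the holding event's description.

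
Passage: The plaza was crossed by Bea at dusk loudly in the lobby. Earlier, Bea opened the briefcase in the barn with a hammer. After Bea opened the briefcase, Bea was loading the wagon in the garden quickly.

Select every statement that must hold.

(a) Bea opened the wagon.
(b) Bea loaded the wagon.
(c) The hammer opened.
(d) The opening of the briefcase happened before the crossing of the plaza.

(d)

(a) Not entailed — Bea opened the briefcase, not the wagon; the wagon belongs to the loading event.
(b) Not entailed — 'was loading' is progressive on an accomplishment; it does not entail the completed 'loaded'.
(c) Not entailed — the briefcase is what opened, not the hammer.
(d) Entailed — the narrative places the opening before the crossing.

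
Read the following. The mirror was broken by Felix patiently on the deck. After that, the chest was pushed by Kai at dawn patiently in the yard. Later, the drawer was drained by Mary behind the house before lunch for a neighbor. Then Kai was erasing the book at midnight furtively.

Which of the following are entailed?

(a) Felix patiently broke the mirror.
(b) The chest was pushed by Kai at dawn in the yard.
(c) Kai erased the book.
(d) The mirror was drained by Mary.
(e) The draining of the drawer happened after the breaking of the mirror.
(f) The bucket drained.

(a) Entailed — every conjunct here is already in the original breaking event.
(b) Entailed — every conjunct here is already in the original pushing event.
(c) Not entailed — 'was erasing' is progressive on an accomplishment; it does not entail the completed 'erased'.
(d) Not entailed — Mary drained the drawer, not the mirror; the mirror belongs to the breaking event.
(e) Entailed — the narrative places the breaking before the draining.
(f) Not entailed — the drawer is what drained, not the bucket.

(a), (b), (e)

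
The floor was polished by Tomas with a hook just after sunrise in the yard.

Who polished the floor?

'Tomas' marks the agent of the polishing event.

Tomas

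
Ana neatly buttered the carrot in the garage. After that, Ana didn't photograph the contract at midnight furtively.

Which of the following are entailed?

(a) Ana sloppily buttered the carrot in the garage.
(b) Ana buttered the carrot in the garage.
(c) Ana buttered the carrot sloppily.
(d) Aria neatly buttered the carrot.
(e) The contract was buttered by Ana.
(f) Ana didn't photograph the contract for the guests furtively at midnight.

(b), (f)

(a) Not entailed — 'sloppily' adds a manner not in (and inconsistent with) the original.
(b) Entailed — every conjunct here is already in the original buttering event.
(c) Not entailed — 'sloppily' adds a manner not in (and inconsistent with) the original.
(d) Not entailed — the passage has Ana buttering the carrot, not Aria.
(e) Not entailed — Ana buttered the carrot, not the contract; the contract belongs to the photographing event.
(f) Entailed — under negation, adding a further restriction is entailed: if no such photographing event occurred, none occurred for the guests either.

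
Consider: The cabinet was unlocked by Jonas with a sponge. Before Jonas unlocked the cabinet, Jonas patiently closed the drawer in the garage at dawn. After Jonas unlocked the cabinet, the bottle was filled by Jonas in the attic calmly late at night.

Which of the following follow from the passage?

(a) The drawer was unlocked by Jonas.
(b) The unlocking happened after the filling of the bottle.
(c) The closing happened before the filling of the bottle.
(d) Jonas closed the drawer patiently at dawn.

(c), (d)

(a) Not entailed — Jonas unlocked the cabinet, not the drawer; the drawer belongs to the closing event.
(b) Not entailed — the narrative places the unlocking before the filling, not after.
(c) Entailed — the narrative places the closing before the filling.
(d) Entailed — the original entails any weakening of itself; this just drops 'in the garage'.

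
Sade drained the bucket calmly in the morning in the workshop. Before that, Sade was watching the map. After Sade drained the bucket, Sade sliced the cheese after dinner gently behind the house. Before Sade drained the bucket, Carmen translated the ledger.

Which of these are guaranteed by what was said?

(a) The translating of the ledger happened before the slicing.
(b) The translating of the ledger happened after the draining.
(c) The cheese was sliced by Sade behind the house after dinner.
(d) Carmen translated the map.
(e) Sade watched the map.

(a), (c), (e)

(a) Entailed — the narrative places the translating before the slicing.
(b) Not entailed — the narrative places the translating before the draining, not after.
(c) Entailed — the original entails any weakening of itself; this just drops 'gently'.
(d) Not entailed — Carmen translated the ledger, not the map; the map belongs to the watching event.
(e) Entailed — 'watch' is an activity; 'was watching' entails that some watching happened, so 'watched' holds.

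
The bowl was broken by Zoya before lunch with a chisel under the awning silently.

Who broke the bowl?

'Zoya' marks the agent of the breaking event.

Zoya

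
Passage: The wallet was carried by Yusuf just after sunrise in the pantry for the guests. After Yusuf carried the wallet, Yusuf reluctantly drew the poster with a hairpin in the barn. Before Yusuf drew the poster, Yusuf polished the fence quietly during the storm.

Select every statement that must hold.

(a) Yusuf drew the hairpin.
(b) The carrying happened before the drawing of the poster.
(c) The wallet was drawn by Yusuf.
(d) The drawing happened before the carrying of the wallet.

(a) Not entailed — the hairpin is the instrument, not what was drawn.
(b) Entailed — the narrative places the carrying before the drawing.
(c) Not entailed — Yusuf drew the poster, not the wallet; the wallet belongs to the carrying event.
(d) Not entailed — the narrative places the carrying before the drawing, not after.

(b)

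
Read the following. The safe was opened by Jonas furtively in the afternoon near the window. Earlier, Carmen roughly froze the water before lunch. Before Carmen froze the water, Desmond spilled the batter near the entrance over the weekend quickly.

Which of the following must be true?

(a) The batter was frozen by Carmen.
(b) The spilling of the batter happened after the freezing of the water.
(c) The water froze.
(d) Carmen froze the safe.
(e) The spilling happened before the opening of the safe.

(a) Not entailed — Carmen froze the water, not the batter; the batter belongs to the spilling event.
(b) Not entailed — the narrative places the spilling before the freezing, not after.
(c) Entailed — 'Carmen froze the water' is causative; it entails the inchoative 'the water froze'.
(d) Not entailed — Carmen froze the water, not the safe; the safe belongs to the opening event.
(e) Entailed — the narrative places the spilling before the opening.

(c), (e)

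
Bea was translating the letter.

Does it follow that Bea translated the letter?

no

'was translating' is progressive; for an accomplishment like 'translate the letter', it doesn't entail completion.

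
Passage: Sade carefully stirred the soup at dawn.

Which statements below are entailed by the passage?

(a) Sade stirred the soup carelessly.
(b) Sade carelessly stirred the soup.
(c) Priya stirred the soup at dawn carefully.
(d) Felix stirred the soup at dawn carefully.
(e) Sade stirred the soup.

(e)

(a) Not entailed — 'carelessly' adds a manner not in (and inconsistent with) the original.
(b) Not entailed — 'carelessly' adds a manner not in (and inconsistent with) the original.
(c) Not entailed — the passage has Sade stirring the soup, not Priya.
(d) Not entailed — the passage has Sade stirring the soup, not Felix.
(e) Entailed — dropping 'at dawn', 'carefully' leaves a sub-description the original still satisfies.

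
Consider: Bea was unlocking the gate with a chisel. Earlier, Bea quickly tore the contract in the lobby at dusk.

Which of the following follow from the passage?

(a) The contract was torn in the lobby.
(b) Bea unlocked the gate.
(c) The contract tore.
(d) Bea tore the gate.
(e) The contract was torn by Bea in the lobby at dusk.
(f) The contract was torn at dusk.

(a) Entailed — this follows by dropping conjuncts from the tearing event's description.
(b) Not entailed — 'was unlocking' is progressive on an accomplishment; it does not entail the completed 'unlocked'.
(c) Entailed — 'Bea tore the contract' is causative; it entails the inchoative 'the contract tore'.
(d) Not entailed — Bea tore the contract, not the gate; the gate belongs to the unlocking event.
(e) Entailed — this follows by dropping conjuncts from the tearing event's description.
(f) Entailed — the original entails any weakening of itself; this just drops 'in the lobby', 'quickly' and generalizes the agent.

(a), (c), (e), (f)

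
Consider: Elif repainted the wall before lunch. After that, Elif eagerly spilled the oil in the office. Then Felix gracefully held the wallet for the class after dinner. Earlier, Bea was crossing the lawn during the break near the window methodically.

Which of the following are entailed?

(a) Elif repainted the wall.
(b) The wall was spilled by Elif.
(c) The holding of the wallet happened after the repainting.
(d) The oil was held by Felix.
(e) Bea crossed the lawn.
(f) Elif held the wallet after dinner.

(a) Entailed — every conjunct here is already in the original repainting event.
(b) Not entailed — Elif spilled the oil, not the wall; the wall belongs to the repainting event.
(c) Entailed — the narrative places the repainting before the holding.
(d) Not entailed — Felix held the wallet, not the oil; the oil belongs to the spilling event.
(e) Not entailed — 'was crossing' is progressive on an accomplishment; it does not entail the completed 'crossed'.
(f) Not entailed — the passage has Felix holding the wallet, not Elif.

(a), (c)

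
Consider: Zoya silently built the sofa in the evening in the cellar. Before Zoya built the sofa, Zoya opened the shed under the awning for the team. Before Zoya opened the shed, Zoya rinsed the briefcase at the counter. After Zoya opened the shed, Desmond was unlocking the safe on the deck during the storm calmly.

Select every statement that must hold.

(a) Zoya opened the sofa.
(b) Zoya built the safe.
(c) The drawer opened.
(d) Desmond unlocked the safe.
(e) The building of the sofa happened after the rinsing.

(a) Not entailed — Zoya opened the shed, not the sofa; the sofa belongs to the building event.
(b) Not entailed — Zoya built the sofa, not the safe; the safe belongs to the unlocking event.
(c) Not entailed — the shed is what opened, not the drawer.
(d) Not entailed — 'was unlocking' is progressive on an accomplishment; it does not entail the completed 'unlocked'.
(e) Entailed — the narrative places the rinsing before the building.

(e)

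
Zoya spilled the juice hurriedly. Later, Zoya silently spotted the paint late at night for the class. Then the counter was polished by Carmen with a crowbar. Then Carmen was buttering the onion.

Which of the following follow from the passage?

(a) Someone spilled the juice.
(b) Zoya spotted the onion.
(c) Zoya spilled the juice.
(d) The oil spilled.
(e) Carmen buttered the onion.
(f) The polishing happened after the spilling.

(a), (c), (f)

(a) Entailed — every conjunct here is already in the original spilling event.
(b) Not entailed — Zoya spotted the paint, not the onion; the onion belongs to the buttering event.
(c) Entailed — dropping 'hurriedly' leaves a sub-description the original still satisfies.
(d) Not entailed — the juice is what spilled, not the oil.
(e) Not entailed — 'was buttering' is progressive on an accomplishment; it does not entail the completed 'buttered'.
(f) Entailed — the narrative places the spilling before the polishing.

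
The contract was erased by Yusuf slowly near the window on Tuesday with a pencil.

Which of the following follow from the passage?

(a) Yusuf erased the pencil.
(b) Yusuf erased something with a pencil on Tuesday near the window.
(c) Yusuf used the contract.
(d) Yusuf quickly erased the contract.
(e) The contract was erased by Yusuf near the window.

(a) Not entailed — the pencil is the instrument, not what was erased.
(b) Entailed — dropping 'slowly' and generalizing the patient leaves a sub-description the original still satisfies.
(c) Not entailed — the contract is the patient, not an instrument — Yusuf used a pencil.
(d) Not entailed — 'quickly' adds a manner not in (and inconsistent with) the original.
(e) Entailed — this follows by dropping conjuncts from the erasing event's description.

(b), (e)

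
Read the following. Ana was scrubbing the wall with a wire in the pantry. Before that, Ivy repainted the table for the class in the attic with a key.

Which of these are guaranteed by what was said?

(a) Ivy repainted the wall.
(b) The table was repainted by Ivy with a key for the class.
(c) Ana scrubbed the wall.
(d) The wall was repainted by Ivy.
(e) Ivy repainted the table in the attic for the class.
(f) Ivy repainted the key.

(b), (c), (e)

(a) Not entailed — Ivy repainted the table, not the wall; the wall belongs to the scrubbing event.
(b) Entailed — every conjunct here is already in the original repainting event.
(c) Entailed — 'scrub' is an activity; 'was scrubbing' entails that some scrubbing happened, so 'scrubbed' holds.
(d) Not entailed — Ivy repainted the table, not the wall; the wall belongs to the scrubbing event.
(e) Entailed — the original entails any weakening of itself; this just drops 'with a key'.
(f) Not entailed — the key is the instrument, not what was repainted.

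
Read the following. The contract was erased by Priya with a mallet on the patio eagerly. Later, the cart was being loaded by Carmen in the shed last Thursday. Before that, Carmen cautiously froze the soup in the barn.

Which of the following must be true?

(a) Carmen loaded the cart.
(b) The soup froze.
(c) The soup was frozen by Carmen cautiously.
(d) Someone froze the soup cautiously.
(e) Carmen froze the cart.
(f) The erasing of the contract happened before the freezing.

(a) Not entailed — 'was loading' is progressive on an accomplishment; it does not entail the completed 'loaded'.
(b) Entailed — 'Carmen froze the soup' is causative; it entails the inchoative 'the soup froze'.
(c) Entailed — dropping 'in the barn' leaves a sub-description the original still satisfies.
(d) Entailed — the original entails any weakening of itself; this just drops 'in the barn' and generalizes the agent.
(e) Not entailed — Carmen froze the soup, not the cart; the cart belongs to the loading event.
(f) Not entailed — the narrative doesn't order the erasing relative to the freezing.

(b), (c), (d)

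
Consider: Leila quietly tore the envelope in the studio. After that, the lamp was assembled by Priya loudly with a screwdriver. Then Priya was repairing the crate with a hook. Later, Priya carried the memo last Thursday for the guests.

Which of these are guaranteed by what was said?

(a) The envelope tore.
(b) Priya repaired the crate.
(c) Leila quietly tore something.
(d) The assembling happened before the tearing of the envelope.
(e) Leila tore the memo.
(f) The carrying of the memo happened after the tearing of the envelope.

(a), (c), (f)

(a) Entailed — 'Leila tore the envelope' is causative; it entails the inchoative 'the envelope tore'.
(b) Not entailed — 'was repairing' is progressive on an accomplishment; it does not entail the completed 'repaired'.
(c) Entailed — the original entails any weakening of itself; this just drops 'in the studio' and generalizes the patient.
(d) Not entailed — the narrative places the tearing before the assembling, not after.
(e) Not entailed — Leila tore the envelope, not the memo; the memo belongs to the carrying event.
(f) Entailed — the narrative places the tearing before the carrying.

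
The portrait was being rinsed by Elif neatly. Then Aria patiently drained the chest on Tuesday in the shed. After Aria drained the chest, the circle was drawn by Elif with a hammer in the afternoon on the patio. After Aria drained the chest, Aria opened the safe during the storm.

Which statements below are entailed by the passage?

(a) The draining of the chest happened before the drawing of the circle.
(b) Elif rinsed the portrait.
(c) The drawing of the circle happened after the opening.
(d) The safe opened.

(a), (b), (d)

(a) Entailed — the narrative places the draining before the drawing.
(b) Entailed — 'rinse' is an activity; 'was rinsing' entails that some rinsing happened, so 'rinsed' holds.
(c) Not entailed — the narrative doesn't order the opening relative to the drawing.
(d) Entailed — 'Aria opened the safe' is causative; it entails the inchoative 'the safe opened'.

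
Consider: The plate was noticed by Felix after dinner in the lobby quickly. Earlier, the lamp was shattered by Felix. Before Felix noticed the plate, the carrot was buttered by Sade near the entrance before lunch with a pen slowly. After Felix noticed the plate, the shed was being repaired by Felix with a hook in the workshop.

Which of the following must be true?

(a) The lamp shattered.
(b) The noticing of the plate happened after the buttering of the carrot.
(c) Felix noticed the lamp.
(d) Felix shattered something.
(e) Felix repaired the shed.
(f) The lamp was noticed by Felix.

(a), (b), (d)

(a) Entailed — 'Felix shattered the lamp' is causative; it entails the inchoative 'the lamp shattered'.
(b) Entailed — the narrative places the buttering before the noticing.
(c) Not entailed — Felix noticed the plate, not the lamp; the lamp belongs to the shattering event.
(d) Entailed — the original entails any weakening of itself; this just generalizes the patient.
(e) Not entailed — 'was repairing' is progressive on an accomplishment; it does not entail the completed 'repaired'.
(f) Not entailed — Felix noticed the plate, not the lamp; the lamp belongs to the shattering event.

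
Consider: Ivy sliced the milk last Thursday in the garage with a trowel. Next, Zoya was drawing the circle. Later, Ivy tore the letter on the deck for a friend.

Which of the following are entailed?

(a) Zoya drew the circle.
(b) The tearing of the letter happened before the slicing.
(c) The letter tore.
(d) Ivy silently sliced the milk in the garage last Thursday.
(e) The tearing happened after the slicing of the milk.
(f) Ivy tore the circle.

(c), (e)

(a) Not entailed — 'was drawing' is progressive on an accomplishment; it does not entail the completed 'drew'.
(b) Not entailed — the narrative places the slicing before the tearing, not after.
(c) Entailed — 'Ivy tore the letter' is causative; it entails the inchoative 'the letter tore'.
(d) Not entailed — 'silently' adds information not in the original event.
(e) Entailed — the narrative places the slicing before the tearing.
(f) Not entailed — Ivy tore the letter, not the circle; the circle belongs to the drawing event.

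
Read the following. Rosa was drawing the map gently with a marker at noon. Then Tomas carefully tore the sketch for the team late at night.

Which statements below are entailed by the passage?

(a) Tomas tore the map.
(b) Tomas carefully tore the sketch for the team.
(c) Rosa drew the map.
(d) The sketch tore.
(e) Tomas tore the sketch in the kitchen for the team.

(b), (d)

(a) Not entailed — Tomas tore the sketch, not the map; the map belongs to the drawing event.
(b) Entailed — the original entails any weakening of itself; this just drops 'late at night'.
(c) Not entailed — 'was drawing' is progressive on an accomplishment; it does not entail the completed 'drew'.
(d) Entailed — 'Tomas tore the sketch' is causative; it entails the inchoative 'the sketch tore'.
(e) Not entailed — 'in the kitchen' adds information not in the original event.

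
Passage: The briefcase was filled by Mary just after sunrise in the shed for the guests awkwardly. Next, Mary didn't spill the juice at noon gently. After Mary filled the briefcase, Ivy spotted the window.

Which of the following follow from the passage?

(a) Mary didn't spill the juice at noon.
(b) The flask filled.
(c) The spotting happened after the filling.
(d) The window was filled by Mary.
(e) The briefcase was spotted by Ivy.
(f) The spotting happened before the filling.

(a) Not entailed — dropping 'gently' under negation is not valid — the original leaves open that Mary spilled the juice some other way.
(b) Not entailed — the briefcase is what filled, not the flask.
(c) Entailed — the narrative places the filling before the spotting.
(d) Not entailed — Mary filled the briefcase, not the window; the window belongs to the spotting event.
(e) Not entailed — Ivy spotted the window, not the briefcase; the briefcase belongs to the filling event.
(f) Not entailed — the narrative places the filling before the spotting, not after.

(c)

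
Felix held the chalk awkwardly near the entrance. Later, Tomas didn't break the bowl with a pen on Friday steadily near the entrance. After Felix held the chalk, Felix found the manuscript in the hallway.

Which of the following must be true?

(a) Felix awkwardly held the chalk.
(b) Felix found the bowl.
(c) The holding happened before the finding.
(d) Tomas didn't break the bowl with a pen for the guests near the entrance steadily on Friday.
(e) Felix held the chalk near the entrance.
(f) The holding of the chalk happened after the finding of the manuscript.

(a), (c), (d), (e)

(a) Entailed — dropping 'near the entrance' leaves a sub-description the original still satisfies.
(b) Not entailed — Felix found the manuscript, not the bowl; the bowl belongs to the breaking event.
(c) Entailed — the narrative places the holding before the finding.
(d) Entailed — under negation, adding a further restriction is entailed: if no such breaking event occurred, none occurred for the guests either.
(e) Entailed — this follows by dropping conjuncts from the holding event's description.
(f) Not entailed — the narrative places the holding before the finding, not after.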